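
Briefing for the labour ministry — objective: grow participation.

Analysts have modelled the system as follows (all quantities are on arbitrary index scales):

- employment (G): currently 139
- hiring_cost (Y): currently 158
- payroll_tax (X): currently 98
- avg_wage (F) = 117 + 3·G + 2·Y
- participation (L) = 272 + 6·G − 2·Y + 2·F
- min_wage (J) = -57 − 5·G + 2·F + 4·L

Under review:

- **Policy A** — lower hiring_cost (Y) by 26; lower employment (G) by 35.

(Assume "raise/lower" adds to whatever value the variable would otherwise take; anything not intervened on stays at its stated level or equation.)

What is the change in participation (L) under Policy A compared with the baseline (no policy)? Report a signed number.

Baseline:
  G = 139
  Y = 158
  F = 117 + 3·139 + 2·158 = 850
  L = 272 + 6·139 − 2·158 + 2·850 = 2490
Policy A (Y − 26, G − 35):
  G = 139 − 35 = 104
  Y = 158 − 26 = 132
  F = 117 + 3·104 + 2·132 = 693
  L = 272 + 6·104 − 2·132 + 2·693 = 2018
Change in L: 2018 − 2490 = -472

-472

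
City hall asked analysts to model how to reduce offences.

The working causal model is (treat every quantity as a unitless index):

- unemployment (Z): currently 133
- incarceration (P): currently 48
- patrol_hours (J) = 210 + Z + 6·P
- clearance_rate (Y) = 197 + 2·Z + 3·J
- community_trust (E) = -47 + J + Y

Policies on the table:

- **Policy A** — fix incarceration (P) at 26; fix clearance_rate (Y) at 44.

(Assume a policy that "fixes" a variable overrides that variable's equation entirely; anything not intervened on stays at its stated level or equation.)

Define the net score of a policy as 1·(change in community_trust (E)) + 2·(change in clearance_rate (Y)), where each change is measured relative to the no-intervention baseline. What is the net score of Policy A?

-7068

Baseline:
  Z = 133
  P = 48
  J = 210 + 133 + 6·48 = 631
  Y = 197 + 2·133 + 3·631 = 2356
  E = -47 + 631 + 2356 = 2940
Policy A (P := 26, Y := 44):
  Z = 133
  P = 26
  J = 210 + 133 + 6·26 = 499
  Y = 44
  E = -47 + 499 + 44 = 496
ΔE = 496 − 2940 = -2444; ΔY = 44 − 2356 = -2312
Score = 1·(-2444) + 2·(-2312) = -7068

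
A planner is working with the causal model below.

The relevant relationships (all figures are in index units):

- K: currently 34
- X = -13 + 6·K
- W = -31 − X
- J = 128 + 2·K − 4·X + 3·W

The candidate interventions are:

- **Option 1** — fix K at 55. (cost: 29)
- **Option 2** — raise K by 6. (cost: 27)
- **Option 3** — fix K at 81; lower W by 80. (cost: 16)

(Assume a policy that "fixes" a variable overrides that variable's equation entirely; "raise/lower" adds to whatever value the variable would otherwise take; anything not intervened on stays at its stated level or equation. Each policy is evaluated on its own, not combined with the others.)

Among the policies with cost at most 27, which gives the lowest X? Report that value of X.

227

Option 2 (K + 6):
  K = 34 + 6 = 40
  X = -13 + 6·40 = 227
Option 3 (K := 81, W − 80):
  K = 81
  X = -13 + 6·81 = 473
Comparing — Option 2: X=227, Option 3: X=473. Lowest is 227 (Option 2).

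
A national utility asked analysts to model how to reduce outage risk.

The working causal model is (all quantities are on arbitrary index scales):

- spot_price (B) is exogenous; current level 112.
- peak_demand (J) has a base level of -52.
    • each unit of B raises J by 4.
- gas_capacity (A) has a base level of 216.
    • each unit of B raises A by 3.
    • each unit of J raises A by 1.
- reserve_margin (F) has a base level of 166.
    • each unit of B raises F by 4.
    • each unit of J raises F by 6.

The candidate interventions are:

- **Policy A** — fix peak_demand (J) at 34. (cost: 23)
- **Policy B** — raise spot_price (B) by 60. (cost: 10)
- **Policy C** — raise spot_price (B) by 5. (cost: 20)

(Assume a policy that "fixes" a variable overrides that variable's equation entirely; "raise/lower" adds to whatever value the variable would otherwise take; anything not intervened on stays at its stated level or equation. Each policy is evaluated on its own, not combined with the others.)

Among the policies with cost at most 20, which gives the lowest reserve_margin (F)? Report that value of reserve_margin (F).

3130

Policy B (B + 60):
  B = 112 + 60 = 172
  J = -52 + 4·172 = 636
  F = 166 + 4·172 + 6·636 = 4670
Policy C (B + 5):
  B = 112 + 5 = 117
  J = -52 + 4·117 = 416
  F = 166 + 4·117 + 6·416 = 3130
Comparing — Policy B: F=4670, Policy C: F=3130. Lowest is 3130 (Policy C).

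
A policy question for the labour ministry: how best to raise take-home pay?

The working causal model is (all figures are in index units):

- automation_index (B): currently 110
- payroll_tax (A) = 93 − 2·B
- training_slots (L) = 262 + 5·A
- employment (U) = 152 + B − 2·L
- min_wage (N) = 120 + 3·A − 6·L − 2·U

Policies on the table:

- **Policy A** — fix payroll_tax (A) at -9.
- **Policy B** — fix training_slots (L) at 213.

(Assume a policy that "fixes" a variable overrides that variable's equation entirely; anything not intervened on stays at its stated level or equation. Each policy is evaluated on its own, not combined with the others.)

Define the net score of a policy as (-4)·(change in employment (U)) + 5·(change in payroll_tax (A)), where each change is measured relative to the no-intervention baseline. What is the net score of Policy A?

Baseline:
  B = 110
  A = 93 − 2·110 = -127
  L = 262 + 5·(-127) = -373
  U = 152 + 110 − 2·(-373) = 1008
Policy A (A := -9):
  B = 110
  A = -9
  L = 262 + 5·(-9) = 217
  U = 152 + 110 − 2·217 = -172
ΔU = -172 − 1008 = -1180; ΔA = -9 − (-127) = 118
Score = (-4)·(-1180) + 5·118 = 5310

5310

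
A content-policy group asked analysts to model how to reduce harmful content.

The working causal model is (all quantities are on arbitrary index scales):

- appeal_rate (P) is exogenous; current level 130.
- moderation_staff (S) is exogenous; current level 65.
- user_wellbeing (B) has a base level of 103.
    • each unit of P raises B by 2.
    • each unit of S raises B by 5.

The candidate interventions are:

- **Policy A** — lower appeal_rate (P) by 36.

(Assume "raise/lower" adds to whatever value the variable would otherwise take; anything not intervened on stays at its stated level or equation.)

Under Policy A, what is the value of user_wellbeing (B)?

Policy A (P − 36):
  P = 130 − 36 = 94
  S = 65
  B = 103 + 2·94 + 5·65 = 616

616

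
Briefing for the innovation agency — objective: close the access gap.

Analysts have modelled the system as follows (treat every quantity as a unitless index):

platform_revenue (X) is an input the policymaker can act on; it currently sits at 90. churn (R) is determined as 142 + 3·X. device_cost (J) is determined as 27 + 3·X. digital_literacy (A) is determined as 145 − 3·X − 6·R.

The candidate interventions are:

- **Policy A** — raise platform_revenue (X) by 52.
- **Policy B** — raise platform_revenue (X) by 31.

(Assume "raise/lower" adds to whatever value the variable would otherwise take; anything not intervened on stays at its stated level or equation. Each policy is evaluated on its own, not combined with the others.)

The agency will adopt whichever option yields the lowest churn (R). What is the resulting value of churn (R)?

Policy A (X + 52):
  X = 90 + 52 = 142
  R = 142 + 3·142 = 568
Policy B (X + 31):
  X = 90 + 31 = 121
  R = 142 + 3·121 = 505
Comparing — Policy A: R=568, Policy B: R=505. Lowest is 505 (Policy B).

505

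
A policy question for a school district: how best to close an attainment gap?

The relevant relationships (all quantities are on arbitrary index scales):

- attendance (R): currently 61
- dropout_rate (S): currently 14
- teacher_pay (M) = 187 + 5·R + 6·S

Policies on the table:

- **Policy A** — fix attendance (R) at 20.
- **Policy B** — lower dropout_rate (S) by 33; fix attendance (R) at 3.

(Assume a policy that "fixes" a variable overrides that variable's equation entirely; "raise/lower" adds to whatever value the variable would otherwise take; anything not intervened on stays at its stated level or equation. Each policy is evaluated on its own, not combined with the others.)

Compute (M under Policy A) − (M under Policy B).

Policy A (R := 20):
  R = 20
  S = 14
  M = 187 + 5·20 + 6·14 = 371
Policy B (S − 33, R := 3):
  R = 3
  S = 14 − 33 = -19
  M = 187 + 5·3 + 6·(-19) = 88
M: 371 − 88 = 283

283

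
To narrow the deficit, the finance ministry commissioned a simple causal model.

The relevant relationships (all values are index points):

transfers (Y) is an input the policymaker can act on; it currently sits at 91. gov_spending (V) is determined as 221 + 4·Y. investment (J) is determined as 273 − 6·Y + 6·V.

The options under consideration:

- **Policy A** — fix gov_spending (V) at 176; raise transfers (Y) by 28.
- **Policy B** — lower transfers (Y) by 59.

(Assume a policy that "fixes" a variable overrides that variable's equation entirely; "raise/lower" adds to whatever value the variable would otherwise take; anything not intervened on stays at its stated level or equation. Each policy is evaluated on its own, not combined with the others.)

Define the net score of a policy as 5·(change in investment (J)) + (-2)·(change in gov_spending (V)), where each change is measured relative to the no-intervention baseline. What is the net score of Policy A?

-12292

Baseline:
  Y = 91
  V = 221 + 4·91 = 585
  J = 273 − 6·91 + 6·585 = 3237
Policy A (V := 176, Y + 28):
  Y = 91 + 28 = 119
  V = 176
  J = 273 − 6·119 + 6·176 = 615
ΔJ = 615 − 3237 = -2622; ΔV = 176 − 585 = -409
Score = 5·(-2622) + (-2)·(-409) = -12292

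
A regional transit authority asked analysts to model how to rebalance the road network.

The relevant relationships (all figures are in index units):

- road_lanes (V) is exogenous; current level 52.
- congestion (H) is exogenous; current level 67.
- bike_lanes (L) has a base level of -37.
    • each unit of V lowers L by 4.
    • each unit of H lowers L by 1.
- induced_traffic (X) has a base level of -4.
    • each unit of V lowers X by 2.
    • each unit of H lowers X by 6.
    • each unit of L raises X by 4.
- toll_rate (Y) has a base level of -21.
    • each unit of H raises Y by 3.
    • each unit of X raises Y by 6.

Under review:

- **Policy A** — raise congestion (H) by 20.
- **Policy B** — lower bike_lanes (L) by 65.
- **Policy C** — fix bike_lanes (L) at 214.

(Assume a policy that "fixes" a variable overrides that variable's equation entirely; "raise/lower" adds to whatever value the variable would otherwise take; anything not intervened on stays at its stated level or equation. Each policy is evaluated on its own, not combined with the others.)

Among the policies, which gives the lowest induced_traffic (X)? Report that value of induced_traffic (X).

-2018

Policy A (H + 20):
  V = 52
  H = 67 + 20 = 87
  L = -37 − 4·52 − 87 = -332
  X = -4 − 2·52 − 6·87 + 4·(-332) = -1958
Policy B (L − 65):
  V = 52
  H = 67
  L = -37 − 4·52 − 67 (−65 from intervention) = -377
  X = -4 − 2·52 − 6·67 + 4·(-377) = -2018
Policy C (L := 214):
  V = 52
  H = 67
  L = 214
  X = -4 − 2·52 − 6·67 + 4·214 = 346
Comparing — Policy A: X=-1958, Policy B: X=-2018, Policy C: X=346. Lowest is -2018 (Policy B).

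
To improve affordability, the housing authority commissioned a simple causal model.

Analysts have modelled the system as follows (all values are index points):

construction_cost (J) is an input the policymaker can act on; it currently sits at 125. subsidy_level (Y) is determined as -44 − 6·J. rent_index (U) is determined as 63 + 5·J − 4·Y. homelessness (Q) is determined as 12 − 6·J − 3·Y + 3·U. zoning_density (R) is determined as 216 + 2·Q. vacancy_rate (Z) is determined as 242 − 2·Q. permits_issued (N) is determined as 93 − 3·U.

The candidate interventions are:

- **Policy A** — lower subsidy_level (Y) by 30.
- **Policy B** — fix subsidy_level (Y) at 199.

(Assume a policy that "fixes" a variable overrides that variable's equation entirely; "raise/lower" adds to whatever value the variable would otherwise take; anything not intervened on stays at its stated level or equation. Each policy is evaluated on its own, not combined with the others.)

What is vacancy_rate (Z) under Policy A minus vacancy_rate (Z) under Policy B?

-30690

Policy A (Y − 30):
  J = 125
  Y = -44 − 6·125 (−30 from intervention) = -824
  U = 63 + 5·125 − 4·(-824) = 3984
  Q = 12 − 6·125 − 3·(-824) + 3·3984 = 13686
  Z = 242 − 2·13686 = -27130
Policy B (Y := 199):
  J = 125
  Y = 199
  U = 63 + 5·125 − 4·199 = -108
  Q = 12 − 6·125 − 3·199 + 3·(-108) = -1659
  Z = 242 − 2·(-1659) = 3560
Z: -27130 − 3560 = -30690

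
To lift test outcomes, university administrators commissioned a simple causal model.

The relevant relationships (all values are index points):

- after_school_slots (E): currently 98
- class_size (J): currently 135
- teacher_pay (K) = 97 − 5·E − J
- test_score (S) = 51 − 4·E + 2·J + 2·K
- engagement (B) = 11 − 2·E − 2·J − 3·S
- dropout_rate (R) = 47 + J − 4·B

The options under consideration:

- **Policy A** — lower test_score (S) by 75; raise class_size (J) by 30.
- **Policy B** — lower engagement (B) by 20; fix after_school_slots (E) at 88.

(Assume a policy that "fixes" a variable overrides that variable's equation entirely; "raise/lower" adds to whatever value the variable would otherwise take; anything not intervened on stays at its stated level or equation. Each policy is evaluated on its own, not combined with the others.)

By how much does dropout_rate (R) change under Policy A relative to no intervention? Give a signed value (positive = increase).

Baseline:
  E = 98
  J = 135
  K = 97 − 5·98 − 135 = -528
  S = 51 − 4·98 + 2·135 + 2·(-528) = -1127
  B = 11 − 2·98 − 2·135 − 3·(-1127) = 2926
  R = 47 + 135 − 4·2926 = -11522
Policy A (S − 75, J + 30):
  E = 98
  J = 135 + 30 = 165
  K = 97 − 5·98 − 165 = -558
  S = 51 − 4·98 + 2·165 + 2·(-558) (−75 from intervention) = -1202
  B = 11 − 2·98 − 2·165 − 3·(-1202) = 3091
  R = 47 + 165 − 4·3091 = -12152
Change in R: -12152 − (-11522) = -630

-630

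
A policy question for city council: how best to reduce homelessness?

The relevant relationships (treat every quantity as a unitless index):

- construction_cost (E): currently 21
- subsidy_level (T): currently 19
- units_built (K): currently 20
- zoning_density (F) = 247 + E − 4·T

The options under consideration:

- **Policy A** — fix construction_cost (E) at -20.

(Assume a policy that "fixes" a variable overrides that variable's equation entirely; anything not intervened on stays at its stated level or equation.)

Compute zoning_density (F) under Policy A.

151

Policy A (E := -20):
  E = -20
  T = 19
  F = 247 + (-20) − 4·19 = 151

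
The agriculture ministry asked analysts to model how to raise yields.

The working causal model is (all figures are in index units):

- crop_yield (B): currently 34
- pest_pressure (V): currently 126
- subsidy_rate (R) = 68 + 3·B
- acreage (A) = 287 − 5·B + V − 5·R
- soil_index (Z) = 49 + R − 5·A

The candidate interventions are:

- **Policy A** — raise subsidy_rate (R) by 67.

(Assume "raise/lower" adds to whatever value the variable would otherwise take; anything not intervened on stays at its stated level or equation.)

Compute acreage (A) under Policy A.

Policy A (R + 67):
  B = 34
  V = 126
  R = 68 + 3·34 (+67 from intervention) = 237
  A = 287 − 5·34 + 126 − 5·237 = -942

-942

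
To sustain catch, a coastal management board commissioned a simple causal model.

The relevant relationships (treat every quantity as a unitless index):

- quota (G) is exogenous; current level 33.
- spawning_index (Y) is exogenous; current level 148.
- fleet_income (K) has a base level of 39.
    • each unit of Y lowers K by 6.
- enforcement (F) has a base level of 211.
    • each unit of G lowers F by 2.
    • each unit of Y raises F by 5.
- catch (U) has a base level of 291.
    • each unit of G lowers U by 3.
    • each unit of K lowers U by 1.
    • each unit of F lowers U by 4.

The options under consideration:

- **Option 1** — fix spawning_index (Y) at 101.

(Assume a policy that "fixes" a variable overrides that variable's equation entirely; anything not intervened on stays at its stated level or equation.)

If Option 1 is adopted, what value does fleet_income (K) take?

-567

Option 1 (Y := 101):
  Y = 101
  K = 39 − 6·101 = -567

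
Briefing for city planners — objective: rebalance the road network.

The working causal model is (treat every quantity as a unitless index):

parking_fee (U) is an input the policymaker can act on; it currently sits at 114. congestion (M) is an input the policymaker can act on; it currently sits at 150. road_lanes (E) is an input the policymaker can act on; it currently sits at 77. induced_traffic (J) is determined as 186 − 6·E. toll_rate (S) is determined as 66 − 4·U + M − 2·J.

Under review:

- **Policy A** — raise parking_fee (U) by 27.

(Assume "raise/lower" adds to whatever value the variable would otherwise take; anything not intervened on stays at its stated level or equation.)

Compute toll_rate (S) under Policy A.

Policy A (U + 27):
  U = 114 + 27 = 141
  M = 150
  E = 77
  J = 186 − 6·77 = -276
  S = 66 − 4·141 + 150 − 2·(-276) = 204

204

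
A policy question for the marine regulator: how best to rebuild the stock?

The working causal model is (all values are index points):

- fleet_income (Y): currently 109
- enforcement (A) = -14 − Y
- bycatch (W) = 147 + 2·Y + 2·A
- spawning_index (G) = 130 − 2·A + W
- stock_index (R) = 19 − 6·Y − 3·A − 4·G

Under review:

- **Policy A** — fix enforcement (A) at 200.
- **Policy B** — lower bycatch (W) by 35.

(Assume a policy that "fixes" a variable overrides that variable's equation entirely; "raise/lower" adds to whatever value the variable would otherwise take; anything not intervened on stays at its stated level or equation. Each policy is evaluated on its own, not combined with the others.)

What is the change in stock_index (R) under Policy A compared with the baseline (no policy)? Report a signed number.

-969

Baseline:
  Y = 109
  A = -14 − 109 = -123
  W = 147 + 2·109 + 2·(-123) = 119
  G = 130 − 2·(-123) + 119 = 495
  R = 19 − 6·109 − 3·(-123) − 4·495 = -2246
Policy A (A := 200):
  Y = 109
  A = 200
  W = 147 + 2·109 + 2·200 = 765
  G = 130 − 2·200 + 765 = 495
  R = 19 − 6·109 − 3·200 − 4·495 = -3215
Change in R: -3215 − (-2246) = -969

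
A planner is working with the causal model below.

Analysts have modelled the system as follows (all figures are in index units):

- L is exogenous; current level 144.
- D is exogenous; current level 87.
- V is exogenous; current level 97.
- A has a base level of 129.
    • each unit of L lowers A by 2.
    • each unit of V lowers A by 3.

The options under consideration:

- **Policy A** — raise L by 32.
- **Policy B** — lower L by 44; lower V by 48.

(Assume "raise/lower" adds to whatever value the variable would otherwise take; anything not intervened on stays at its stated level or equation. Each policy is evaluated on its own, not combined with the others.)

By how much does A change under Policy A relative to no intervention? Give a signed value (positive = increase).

Baseline:
  L = 144
  V = 97
  A = 129 − 2·144 − 3·97 = -450
Policy A (L + 32):
  L = 144 + 32 = 176
  V = 97
  A = 129 − 2·176 − 3·97 = -514
Change in A: -514 − (-450) = -64

-64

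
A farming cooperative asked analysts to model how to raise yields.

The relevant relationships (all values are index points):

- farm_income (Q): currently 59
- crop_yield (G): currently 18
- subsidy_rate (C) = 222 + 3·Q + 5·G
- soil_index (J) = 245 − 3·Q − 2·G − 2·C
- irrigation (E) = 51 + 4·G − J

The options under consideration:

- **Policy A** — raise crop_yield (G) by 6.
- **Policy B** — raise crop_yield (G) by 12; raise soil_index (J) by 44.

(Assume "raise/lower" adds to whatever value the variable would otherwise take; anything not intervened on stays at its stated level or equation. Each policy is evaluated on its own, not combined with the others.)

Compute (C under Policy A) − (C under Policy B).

-30

Policy A (G + 6):
  Q = 59
  G = 18 + 6 = 24
  C = 222 + 3·59 + 5·24 = 519
Policy B (G + 12, J + 44):
  Q = 59
  G = 18 + 12 = 30
  C = 222 + 3·59 + 5·30 = 549
C: 519 − 549 = -30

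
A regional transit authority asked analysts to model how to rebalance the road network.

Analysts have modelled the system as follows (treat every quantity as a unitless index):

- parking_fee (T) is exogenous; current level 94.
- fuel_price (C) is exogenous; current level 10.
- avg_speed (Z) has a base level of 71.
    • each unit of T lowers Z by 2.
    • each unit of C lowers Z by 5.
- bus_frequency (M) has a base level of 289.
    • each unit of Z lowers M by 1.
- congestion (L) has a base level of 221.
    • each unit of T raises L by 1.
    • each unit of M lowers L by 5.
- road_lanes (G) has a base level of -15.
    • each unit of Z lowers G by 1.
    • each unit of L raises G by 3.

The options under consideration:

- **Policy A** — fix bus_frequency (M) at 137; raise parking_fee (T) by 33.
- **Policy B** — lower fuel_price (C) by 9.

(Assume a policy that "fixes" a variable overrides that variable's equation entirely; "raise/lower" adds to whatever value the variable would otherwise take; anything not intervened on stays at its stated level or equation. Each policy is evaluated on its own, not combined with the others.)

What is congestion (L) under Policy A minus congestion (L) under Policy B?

1403

Policy A (M := 137, T + 33):
  T = 94 + 33 = 127
  C = 10
  Z = 71 − 2·127 − 5·10 = -233
  M = 137
  L = 221 + 127 − 5·137 = -337
Policy B (C − 9):
  T = 94
  C = 10 − 9 = 1
  Z = 71 − 2·94 − 5·1 = -122
  M = 289 − (-122) = 411
  L = 221 + 94 − 5·411 = -1740
L: -337 − (-1740) = 1403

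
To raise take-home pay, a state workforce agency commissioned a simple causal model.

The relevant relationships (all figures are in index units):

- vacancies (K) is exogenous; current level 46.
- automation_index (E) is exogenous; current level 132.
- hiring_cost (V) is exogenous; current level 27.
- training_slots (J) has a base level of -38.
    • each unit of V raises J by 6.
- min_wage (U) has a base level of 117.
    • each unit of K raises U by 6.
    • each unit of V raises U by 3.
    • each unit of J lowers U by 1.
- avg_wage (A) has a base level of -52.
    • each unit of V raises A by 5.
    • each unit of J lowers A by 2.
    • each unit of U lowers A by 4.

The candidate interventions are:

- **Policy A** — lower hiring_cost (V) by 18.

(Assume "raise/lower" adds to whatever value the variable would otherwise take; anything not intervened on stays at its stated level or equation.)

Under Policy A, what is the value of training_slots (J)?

Policy A (V − 18):
  V = 27 − 18 = 9
  J = -38 + 6·9 = 16

16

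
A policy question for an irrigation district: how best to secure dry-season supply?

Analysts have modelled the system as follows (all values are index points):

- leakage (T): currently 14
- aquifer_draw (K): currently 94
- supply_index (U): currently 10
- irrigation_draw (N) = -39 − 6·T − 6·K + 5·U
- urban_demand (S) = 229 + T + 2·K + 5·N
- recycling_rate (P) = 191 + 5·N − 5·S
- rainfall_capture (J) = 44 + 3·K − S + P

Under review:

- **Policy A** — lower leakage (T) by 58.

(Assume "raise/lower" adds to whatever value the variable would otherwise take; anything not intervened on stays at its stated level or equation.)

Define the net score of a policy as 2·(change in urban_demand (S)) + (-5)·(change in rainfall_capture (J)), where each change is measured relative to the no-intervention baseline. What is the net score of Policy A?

Baseline:
  T = 14
  K = 94
  U = 10
  N = -39 − 6·14 − 6·94 + 5·10 = -637
  S = 229 + 14 + 2·94 + 5·(-637) = -2754
  P = 191 + 5·(-637) − 5·(-2754) = 10776
  J = 44 + 3·94 − (-2754) + 10776 = 13856
Policy A (T − 58):
  T = 14 − 58 = -44
  K = 94
  U = 10
  N = -39 − 6·(-44) − 6·94 + 5·10 = -289
  S = 229 + (-44) + 2·94 + 5·(-289) = -1072
  P = 191 + 5·(-289) − 5·(-1072) = 4106
  J = 44 + 3·94 − (-1072) + 4106 = 5504
ΔS = -1072 − (-2754) = 1682; ΔJ = 5504 − 13856 = -8352
Score = 2·1682 + (-5)·(-8352) = 45124

45124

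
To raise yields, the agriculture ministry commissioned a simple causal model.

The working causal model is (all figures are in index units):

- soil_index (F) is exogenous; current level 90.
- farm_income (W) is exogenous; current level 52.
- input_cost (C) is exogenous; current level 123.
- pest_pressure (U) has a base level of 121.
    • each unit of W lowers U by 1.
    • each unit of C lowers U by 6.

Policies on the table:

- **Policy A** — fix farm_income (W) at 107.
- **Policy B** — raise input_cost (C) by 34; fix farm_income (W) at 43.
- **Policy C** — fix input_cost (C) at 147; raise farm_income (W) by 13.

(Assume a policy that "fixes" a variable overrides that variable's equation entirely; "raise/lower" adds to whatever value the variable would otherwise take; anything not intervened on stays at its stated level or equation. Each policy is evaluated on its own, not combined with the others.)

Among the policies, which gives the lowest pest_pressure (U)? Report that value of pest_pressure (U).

Policy A (W := 107):
  W = 107
  C = 123
  U = 121 − 107 − 6·123 = -724
Policy B (C + 34, W := 43):
  W = 43
  C = 123 + 34 = 157
  U = 121 − 43 − 6·157 = -864
Policy C (C := 147, W + 13):
  W = 52 + 13 = 65
  C = 147
  U = 121 − 65 − 6·147 = -826
Comparing — Policy A: U=-724, Policy B: U=-864, Policy C: U=-826. Lowest is -864 (Policy B).

-864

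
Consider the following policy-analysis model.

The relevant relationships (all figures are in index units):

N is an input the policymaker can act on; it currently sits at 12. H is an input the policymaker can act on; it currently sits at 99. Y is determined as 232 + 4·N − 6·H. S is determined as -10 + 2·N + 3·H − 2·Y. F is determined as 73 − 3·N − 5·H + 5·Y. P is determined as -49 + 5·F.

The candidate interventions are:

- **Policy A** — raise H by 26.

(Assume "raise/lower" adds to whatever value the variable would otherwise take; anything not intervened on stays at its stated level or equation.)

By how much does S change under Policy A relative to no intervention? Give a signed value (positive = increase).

Baseline:
  N = 12
  H = 99
  Y = 232 + 4·12 − 6·99 = -314
  S = -10 + 2·12 + 3·99 − 2·(-314) = 939
Policy A (H + 26):
  N = 12
  H = 99 + 26 = 125
  Y = 232 + 4·12 − 6·125 = -470
  S = -10 + 2·12 + 3·125 − 2·(-470) = 1329
Change in S: 1329 − 939 = 390

390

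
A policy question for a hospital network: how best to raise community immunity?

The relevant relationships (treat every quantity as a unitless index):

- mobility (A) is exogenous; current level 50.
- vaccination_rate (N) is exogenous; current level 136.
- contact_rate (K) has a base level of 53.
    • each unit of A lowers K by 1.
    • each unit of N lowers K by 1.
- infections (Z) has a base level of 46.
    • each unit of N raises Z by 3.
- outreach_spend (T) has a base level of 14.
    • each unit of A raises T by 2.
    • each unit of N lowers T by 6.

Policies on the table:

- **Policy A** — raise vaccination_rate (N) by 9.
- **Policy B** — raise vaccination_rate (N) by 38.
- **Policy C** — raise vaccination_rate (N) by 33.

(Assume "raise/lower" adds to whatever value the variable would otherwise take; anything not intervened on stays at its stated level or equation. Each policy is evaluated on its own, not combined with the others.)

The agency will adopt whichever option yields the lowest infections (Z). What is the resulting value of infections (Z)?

Policy A (N + 9):
  N = 136 + 9 = 145
  Z = 46 + 3·145 = 481
Policy B (N + 38):
  N = 136 + 38 = 174
  Z = 46 + 3·174 = 568
Policy C (N + 33):
  N = 136 + 33 = 169
  Z = 46 + 3·169 = 553
Comparing — Policy A: Z=481, Policy B: Z=568, Policy C: Z=553. Lowest is 481 (Policy A).

481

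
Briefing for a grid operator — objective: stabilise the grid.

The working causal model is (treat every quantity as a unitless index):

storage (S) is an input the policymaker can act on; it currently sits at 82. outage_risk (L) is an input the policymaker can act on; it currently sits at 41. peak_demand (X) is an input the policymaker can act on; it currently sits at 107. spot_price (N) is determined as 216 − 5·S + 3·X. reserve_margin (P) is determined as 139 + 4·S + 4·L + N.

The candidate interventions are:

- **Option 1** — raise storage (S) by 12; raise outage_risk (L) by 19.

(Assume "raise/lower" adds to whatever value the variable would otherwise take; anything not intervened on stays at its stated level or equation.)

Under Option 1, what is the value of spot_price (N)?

Option 1 (S + 12, L + 19):
  S = 82 + 12 = 94
  X = 107
  N = 216 − 5·94 + 3·107 = 67

67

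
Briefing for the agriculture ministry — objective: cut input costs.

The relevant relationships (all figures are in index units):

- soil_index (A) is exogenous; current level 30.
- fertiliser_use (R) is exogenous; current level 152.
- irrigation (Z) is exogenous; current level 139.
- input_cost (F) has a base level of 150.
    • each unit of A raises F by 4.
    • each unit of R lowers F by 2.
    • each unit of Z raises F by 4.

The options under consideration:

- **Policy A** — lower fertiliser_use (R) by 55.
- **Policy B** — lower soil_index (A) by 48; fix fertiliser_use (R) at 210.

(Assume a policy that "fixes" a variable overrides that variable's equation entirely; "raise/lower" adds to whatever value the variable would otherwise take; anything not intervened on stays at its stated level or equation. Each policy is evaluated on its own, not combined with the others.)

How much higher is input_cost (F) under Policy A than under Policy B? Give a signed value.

418

Policy A (R − 55):
  A = 30
  R = 152 − 55 = 97
  Z = 139
  F = 150 + 4·30 − 2·97 + 4·139 = 632
Policy B (A − 48, R := 210):
  A = 30 − 48 = -18
  R = 210
  Z = 139
  F = 150 + 4·(-18) − 2·210 + 4·139 = 214
F: 632 − 214 = 418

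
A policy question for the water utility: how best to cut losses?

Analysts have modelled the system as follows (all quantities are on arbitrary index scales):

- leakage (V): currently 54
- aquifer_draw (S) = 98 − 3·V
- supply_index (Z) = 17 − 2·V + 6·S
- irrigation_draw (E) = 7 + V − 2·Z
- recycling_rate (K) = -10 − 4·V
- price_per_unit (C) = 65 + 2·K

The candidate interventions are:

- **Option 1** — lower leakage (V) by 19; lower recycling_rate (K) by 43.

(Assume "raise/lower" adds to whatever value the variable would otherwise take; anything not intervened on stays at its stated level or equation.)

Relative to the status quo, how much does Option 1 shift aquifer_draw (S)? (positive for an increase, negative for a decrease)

57

Baseline:
  V = 54
  S = 98 − 3·54 = -64
Option 1 (V − 19, K − 43):
  V = 54 − 19 = 35
  S = 98 − 3·35 = -7
Change in S: -7 − (-64) = 57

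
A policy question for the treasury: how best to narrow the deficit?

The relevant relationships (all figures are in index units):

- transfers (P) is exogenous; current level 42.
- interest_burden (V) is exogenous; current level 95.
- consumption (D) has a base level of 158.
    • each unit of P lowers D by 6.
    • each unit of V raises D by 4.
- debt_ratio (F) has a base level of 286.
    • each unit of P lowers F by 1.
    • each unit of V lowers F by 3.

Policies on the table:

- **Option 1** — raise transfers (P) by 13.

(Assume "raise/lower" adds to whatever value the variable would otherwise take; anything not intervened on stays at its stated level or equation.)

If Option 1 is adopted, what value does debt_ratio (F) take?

Option 1 (P + 13):
  P = 42 + 13 = 55
  V = 95
  F = 286 − 55 − 3·95 = -54

-54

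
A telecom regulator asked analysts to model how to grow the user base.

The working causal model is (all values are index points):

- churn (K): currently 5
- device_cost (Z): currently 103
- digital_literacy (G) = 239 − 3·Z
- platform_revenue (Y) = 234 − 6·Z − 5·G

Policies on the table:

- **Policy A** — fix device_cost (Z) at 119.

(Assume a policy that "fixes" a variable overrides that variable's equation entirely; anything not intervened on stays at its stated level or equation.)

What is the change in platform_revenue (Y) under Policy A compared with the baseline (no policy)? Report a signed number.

Baseline:
  Z = 103
  G = 239 − 3·103 = -70
  Y = 234 − 6·103 − 5·(-70) = -34
Policy A (Z := 119):
  Z = 119
  G = 239 − 3·119 = -118
  Y = 234 − 6·119 − 5·(-118) = 110
Change in Y: 110 − (-34) = 144

144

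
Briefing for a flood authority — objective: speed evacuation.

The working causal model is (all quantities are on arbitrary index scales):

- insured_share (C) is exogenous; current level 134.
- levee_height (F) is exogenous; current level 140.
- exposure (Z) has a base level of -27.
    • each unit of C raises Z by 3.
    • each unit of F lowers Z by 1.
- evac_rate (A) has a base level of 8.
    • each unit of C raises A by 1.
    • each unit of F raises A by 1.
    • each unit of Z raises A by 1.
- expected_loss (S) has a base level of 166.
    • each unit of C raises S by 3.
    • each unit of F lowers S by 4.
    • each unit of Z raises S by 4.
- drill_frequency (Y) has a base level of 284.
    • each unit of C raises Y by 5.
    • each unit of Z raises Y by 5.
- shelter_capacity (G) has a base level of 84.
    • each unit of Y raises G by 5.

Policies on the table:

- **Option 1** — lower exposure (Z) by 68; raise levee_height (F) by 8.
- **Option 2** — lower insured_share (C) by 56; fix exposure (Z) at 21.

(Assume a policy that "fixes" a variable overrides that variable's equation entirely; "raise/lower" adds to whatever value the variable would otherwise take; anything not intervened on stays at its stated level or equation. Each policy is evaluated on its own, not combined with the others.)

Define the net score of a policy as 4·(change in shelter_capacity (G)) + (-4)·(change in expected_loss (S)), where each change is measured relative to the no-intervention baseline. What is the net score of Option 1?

Baseline:
  C = 134
  F = 140
  Z = -27 + 3·134 − 140 = 235
  S = 166 + 3·134 − 4·140 + 4·235 = 948
  Y = 284 + 5·134 + 5·235 = 2129
  G = 84 + 5·2129 = 10729
Option 1 (Z − 68, F + 8):
  C = 134
  F = 140 + 8 = 148
  Z = -27 + 3·134 − 148 (−68 from intervention) = 159
  S = 166 + 3·134 − 4·148 + 4·159 = 612
  Y = 284 + 5·134 + 5·159 = 1749
  G = 84 + 5·1749 = 8829
ΔG = 8829 − 10729 = -1900; ΔS = 612 − 948 = -336
Score = 4·(-1900) + (-4)·(-336) = -6256

-6256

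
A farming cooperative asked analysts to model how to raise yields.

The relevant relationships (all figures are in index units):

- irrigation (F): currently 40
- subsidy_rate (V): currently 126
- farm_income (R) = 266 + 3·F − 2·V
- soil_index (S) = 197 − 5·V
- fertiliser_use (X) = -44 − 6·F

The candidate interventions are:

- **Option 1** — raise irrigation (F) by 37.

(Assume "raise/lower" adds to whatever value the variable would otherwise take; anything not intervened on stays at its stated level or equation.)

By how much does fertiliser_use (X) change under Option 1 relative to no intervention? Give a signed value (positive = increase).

Baseline:
  F = 40
  X = -44 − 6·40 = -284
Option 1 (F + 37):
  F = 40 + 37 = 77
  X = -44 − 6·77 = -506
Change in X: -506 − (-284) = -222

-222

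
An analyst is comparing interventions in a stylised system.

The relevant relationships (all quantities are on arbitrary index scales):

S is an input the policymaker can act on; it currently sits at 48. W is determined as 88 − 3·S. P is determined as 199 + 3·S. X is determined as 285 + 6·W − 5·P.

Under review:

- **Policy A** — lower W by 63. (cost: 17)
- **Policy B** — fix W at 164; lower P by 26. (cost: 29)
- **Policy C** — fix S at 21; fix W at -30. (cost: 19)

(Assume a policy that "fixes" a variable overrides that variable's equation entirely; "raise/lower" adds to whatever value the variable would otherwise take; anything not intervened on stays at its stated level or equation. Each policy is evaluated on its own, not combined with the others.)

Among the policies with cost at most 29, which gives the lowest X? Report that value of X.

-2144

Policy A (W − 63):
  S = 48
  W = 88 − 3·48 (−63 from intervention) = -119
  P = 199 + 3·48 = 343
  X = 285 + 6·(-119) − 5·343 = -2144
Policy B (W := 164, P − 26):
  S = 48
  W = 164
  P = 199 + 3·48 (−26 from intervention) = 317
  X = 285 + 6·164 − 5·317 = -316
Policy C (S := 21, W := -30):
  S = 21
  W = -30
  P = 199 + 3·21 = 262
  X = 285 + 6·(-30) − 5·262 = -1205
Comparing — Policy A: X=-2144, Policy B: X=-316, Policy C: X=-1205. Lowest is -2144 (Policy A).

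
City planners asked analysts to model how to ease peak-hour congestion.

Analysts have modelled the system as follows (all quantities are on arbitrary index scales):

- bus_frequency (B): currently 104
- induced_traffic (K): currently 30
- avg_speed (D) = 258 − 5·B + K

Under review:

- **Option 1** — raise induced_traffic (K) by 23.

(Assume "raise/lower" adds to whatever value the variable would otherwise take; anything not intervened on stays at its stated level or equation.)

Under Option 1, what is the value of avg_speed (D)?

-209

Option 1 (K + 23):
  B = 104
  K = 30 + 23 = 53
  D = 258 − 5·104 + 53 = -209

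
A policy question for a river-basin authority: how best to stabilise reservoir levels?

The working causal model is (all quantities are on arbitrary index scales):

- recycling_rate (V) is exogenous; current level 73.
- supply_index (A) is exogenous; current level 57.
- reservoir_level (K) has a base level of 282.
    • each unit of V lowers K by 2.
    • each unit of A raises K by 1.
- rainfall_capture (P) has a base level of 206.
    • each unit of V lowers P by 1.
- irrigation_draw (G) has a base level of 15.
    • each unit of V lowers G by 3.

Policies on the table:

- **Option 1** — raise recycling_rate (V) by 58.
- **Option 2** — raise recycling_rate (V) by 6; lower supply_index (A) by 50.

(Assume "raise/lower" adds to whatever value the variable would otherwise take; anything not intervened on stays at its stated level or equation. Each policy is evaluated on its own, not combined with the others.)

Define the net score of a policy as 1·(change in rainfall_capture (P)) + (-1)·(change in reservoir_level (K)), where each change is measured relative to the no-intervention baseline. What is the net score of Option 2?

Baseline:
  V = 73
  A = 57
  K = 282 − 2·73 + 57 = 193
  P = 206 − 73 = 133
Option 2 (V + 6, A − 50):
  V = 73 + 6 = 79
  A = 57 − 50 = 7
  K = 282 − 2·79 + 7 = 131
  P = 206 − 79 = 127
ΔP = 127 − 133 = -6; ΔK = 131 − 193 = -62
Score = 1·(-6) + (-1)·(-62) = 56

56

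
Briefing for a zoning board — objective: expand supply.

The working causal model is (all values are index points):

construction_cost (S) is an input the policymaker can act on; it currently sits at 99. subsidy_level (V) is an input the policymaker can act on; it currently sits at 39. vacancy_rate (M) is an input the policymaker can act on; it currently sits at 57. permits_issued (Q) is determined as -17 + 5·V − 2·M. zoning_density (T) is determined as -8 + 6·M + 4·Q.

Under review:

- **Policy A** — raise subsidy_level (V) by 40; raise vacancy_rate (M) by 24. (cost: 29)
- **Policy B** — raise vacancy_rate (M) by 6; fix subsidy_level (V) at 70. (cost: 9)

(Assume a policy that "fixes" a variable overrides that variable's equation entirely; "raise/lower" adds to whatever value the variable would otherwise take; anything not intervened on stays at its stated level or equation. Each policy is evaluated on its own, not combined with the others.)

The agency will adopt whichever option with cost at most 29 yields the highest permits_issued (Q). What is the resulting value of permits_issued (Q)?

216

Policy A (V + 40, M + 24):
  V = 39 + 40 = 79
  M = 57 + 24 = 81
  Q = -17 + 5·79 − 2·81 = 216
Policy B (M + 6, V := 70):
  V = 70
  M = 57 + 6 = 63
  Q = -17 + 5·70 − 2·63 = 207
Comparing — Policy A: Q=216, Policy B: Q=207. Highest is 216 (Policy A).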